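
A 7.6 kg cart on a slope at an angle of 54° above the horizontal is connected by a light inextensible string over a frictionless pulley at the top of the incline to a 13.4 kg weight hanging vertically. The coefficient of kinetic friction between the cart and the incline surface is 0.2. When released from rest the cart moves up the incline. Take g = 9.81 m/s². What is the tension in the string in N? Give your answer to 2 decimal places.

91.65 N

For the cart on the incline: the weight component along the slope is m₁g sin 54° = 7.6 × 9.81 × 0.8090 = 60.316 N and the normal force is N = m₁g cos 54° = 43.823 N.
Kinetic friction opposes the cart's motion up the incline: f = μN = 0.2 × 43.823 = 8.765 N acting down the slope.
Newton's second law for the cart (up-slope positive): T − 60.316 − 8.765 = 7.6 a. For the hanging weight (downward positive): 13.4 × 9.81 − T = 13.4 a.
Adding the two equations eliminates T: 62.373 = 21 a, so a = 2.9701 m/s².
Then from the hanging weight's equation, T = 13.4 × (9.81 − 2.9701) = 91.655 N.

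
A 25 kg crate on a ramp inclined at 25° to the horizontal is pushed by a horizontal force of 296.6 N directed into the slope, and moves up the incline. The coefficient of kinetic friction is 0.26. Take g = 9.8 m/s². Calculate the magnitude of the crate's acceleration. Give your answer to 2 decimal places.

3.00 m/s²

The horizontal push has components F cos 25° = 296.6 × 0.9063 = 268.809 N up the incline and F sin 25° = 296.6 × 0.4226 = 125.343 N pressing into the surface.
The normal force is therefore N = mg cos 25° + F sin 25° = 222.044 + 125.343 = 347.387 N, and kinetic friction down the slope is μN = 0.26 × 347.387 = 90.321 N.
Along the incline: F cos 25° − mg sin 25° − μN = ma, so 268.809 − 103.537 − 90.321 = 25 a, giving a = 2.9980 m/s².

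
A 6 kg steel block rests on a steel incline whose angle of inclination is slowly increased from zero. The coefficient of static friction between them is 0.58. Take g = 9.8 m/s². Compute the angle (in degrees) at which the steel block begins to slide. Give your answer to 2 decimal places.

30.11°

At the threshold of sliding, static friction is at its maximum μ_s N and exactly balances the weight component along the incline: mg sin θ = μ_s mg cos θ.
Hence tan θ = μ_s = 0.58, so θ = arctan(0.58) = 30.1137°.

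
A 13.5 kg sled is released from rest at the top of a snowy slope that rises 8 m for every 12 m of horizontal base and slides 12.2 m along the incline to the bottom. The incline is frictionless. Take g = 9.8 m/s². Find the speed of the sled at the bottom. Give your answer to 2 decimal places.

The weight component along the incline is mg sin 33.69° = 73.387 N and the normal force is N = mg cos 33.69° = 110.080 N.
With no friction, a = g sin 33.69° = 5.4361 m/s².
Starting from rest over a distance of 12.2 m, v² = 2aL = 2 × 5.4361 × 12.2 = 132.6408, so v = 11.5170 m/s.

11.52 m/s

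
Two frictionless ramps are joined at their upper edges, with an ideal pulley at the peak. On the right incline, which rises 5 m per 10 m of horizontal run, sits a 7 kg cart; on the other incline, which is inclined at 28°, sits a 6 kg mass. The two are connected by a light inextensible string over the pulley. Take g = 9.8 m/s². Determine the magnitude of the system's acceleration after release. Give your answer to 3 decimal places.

Resolve each weight along its own incline: the 7 kg mass has component 7 × 9.8 × sin 26.57° = 30.679 N down its slope, and the 6 kg mass has 6 × 9.8 × sin 28° = 27.605 N down its slope.
The 7 kg side's 30.679 N exceeds the other side's 27.605 N, so that mass slides down and the 6 kg mass slides up. Taking that direction as positive, Newton's second law for the whole system gives 30.679 − 27.605 = (7 + 6) a, so a = 3.074 / 13 = 0.2365 m/s².

0.236 m/s²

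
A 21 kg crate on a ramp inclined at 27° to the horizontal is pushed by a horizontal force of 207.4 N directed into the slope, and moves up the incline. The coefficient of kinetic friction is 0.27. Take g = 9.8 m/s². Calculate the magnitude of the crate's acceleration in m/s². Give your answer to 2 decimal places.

The horizontal push has components F cos 27° = 207.4 × 0.8910 = 184.793 N up the incline and F sin 27° = 207.4 × 0.4540 = 94.160 N pressing into the surface.
The normal force is therefore N = mg cos 27° + F sin 27° = 183.368 + 94.160 = 277.528 N, and kinetic friction down the slope is μN = 0.27 × 277.528 = 74.933 N.
Along the incline: F cos 27° − mg sin 27° − μN = ma, so 184.793 − 93.433 − 74.933 = 21 a, giving a = 0.7822 m/s².

0.78 m/s²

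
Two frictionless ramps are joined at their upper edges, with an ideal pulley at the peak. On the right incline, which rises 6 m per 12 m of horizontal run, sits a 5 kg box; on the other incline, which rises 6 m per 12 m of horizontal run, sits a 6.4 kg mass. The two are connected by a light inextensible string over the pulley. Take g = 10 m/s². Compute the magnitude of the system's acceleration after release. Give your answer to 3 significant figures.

0.549 m/s²

Resolve each weight along its own incline: the 5 kg mass has component 5 × 10 × sin 26.57° = 22.361 N down its slope, and the 6.4 kg mass has 6.4 × 10 × sin 26.57° = 28.622 N down its slope.
The 6.4 kg side's 28.622 N exceeds the other side's 22.361 N, so that mass slides down and the 5 kg mass slides up. Taking that direction as positive, Newton's second law for the whole system gives 28.622 − 22.361 = (5 + 6.4) a, so a = 6.261 / 11.4 = 0.5492 m/s².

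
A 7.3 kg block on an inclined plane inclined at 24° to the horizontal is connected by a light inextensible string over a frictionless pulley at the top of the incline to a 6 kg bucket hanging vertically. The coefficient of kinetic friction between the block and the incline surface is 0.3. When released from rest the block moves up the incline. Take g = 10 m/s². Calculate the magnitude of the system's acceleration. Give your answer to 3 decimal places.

For the block on the incline: the weight component along the slope is m₁g sin 24° = 7.3 × 10 × 0.4067 = 29.689 N and the normal force is N = m₁g cos 24° = 66.689 N.
Kinetic friction opposes the block's motion up the incline: f = μN = 0.3 × 66.689 = 20.007 N acting down the slope.
Newton's second law for the block (up-slope positive): T − 29.689 − 20.007 = 7.3 a. For the hanging bucket (downward positive): 6 × 10 − T = 6 a.
Adding the two equations eliminates T: 10.304 = 13.3 a, so a = 0.7747 m/s².

0.775 m/s²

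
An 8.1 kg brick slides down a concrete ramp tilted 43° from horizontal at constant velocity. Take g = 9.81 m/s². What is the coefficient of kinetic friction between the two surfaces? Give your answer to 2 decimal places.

0.93

At constant velocity the net force along the incline is zero: mg sin 43° = μ mg cos 43°.
So μ = tan 43° = 0.6820 / 0.7314 = 0.9325.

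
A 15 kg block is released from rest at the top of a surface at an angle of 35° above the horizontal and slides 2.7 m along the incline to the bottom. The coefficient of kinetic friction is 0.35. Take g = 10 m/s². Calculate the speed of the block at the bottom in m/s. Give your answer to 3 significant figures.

3.94 m/s

The weight component along the incline is mg sin 35° = 86.036 N and the normal force is N = mg cos 35° = 122.873 N.
Friction up the slope is f = μN = 0.35 × 122.873 = 43.006 N, so the net downslope force is 86.036 − 43.006 = 43.030 N and a = 43.030 / 15 = 2.8687 m/s².
Starting from rest over a distance of 2.7 m, v² = 2aL = 2 × 2.8687 × 2.7 = 15.4910, so v = 3.9359 m/s.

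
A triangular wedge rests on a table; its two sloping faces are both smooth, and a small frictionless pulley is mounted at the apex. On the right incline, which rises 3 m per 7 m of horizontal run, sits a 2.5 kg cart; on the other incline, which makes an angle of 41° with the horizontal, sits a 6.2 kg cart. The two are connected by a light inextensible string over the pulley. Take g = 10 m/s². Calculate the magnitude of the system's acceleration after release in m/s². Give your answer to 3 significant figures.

Resolve each weight along its own incline: the 2.5 kg mass has component 2.5 × 10 × sin 23.20° = 9.848 N down its slope, and the 6.2 kg mass has 6.2 × 10 × sin 41° = 40.676 N down its slope.
The 6.2 kg side's 40.676 N exceeds the other side's 9.848 N, so that mass slides down and the 2.5 kg mass slides up. Taking that direction as positive, Newton's second law for the whole system gives 40.676 − 9.848 = (2.5 + 6.2) a, so a = 30.828 / 8.7 = 3.5434 m/s².

3.54 m/s²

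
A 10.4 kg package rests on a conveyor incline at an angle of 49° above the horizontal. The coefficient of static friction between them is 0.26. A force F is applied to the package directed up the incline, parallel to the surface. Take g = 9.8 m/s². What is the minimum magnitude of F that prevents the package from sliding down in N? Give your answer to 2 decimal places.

The normal force is N = mg cos 49° = 66.866 N. With F at its minimum the package is on the verge of sliding down, so static friction is at its maximum μ_s N = 0.26 × 66.866 = 17.385 N and acts up the slope.
Equilibrium along the incline: F + μ_s N = mg sin 49°, so F = 76.920 − 17.385 = 59.535 N.

59.53 N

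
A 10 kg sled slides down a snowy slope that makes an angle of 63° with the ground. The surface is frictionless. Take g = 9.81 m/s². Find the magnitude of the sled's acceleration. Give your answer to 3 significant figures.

8.74 m/s²

Resolving the weight along the incline: the component pulling the sled down the slope is mg sin 63° = 10 × 9.81 × 0.8910 = 87.407 N, and the normal force is N = mg cos 63° = 10 × 9.81 × 0.4540 = 44.537 N.
With no friction the net force along the incline is 87.407 N, so a = g sin 63° = 87.407 / 10 = 8.7407 m/s².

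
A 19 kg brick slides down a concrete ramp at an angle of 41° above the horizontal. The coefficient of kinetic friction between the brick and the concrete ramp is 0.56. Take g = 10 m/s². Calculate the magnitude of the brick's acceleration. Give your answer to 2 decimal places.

Resolving the weight along the incline: the component pulling the brick down the slope is mg sin 41° = 19 × 10 × 0.6561 = 124.659 N, and the normal force is N = mg cos 41° = 19 × 10 × 0.7547 = 143.393 N.
Kinetic friction acts up the slope with magnitude f = μN = 0.56 × 143.393 = 80.300 N.
Net force along the incline is 124.659 − 80.300 = 44.359 N, so a = 44.359 / 19 = 2.3347 m/s².

2.33 m/s²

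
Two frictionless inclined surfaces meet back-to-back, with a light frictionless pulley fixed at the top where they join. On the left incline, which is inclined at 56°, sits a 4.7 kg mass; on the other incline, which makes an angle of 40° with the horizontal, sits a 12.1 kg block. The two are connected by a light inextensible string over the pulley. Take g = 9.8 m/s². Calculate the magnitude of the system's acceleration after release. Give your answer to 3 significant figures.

2.26 m/s²

Resolve each weight along its own incline: the 4.7 kg mass has component 4.7 × 9.8 × sin 56° = 38.185 N down its slope, and the 12.1 kg mass has 12.1 × 9.8 × sin 40° = 76.222 N down its slope.
The 12.1 kg side's 76.222 N exceeds the other side's 38.185 N, so that mass slides down and the 4.7 kg mass slides up. Taking that direction as positive, Newton's second law for the whole system gives 76.222 − 38.185 = (4.7 + 12.1) a, so a = 38.037 / 16.8 = 2.2641 m/s².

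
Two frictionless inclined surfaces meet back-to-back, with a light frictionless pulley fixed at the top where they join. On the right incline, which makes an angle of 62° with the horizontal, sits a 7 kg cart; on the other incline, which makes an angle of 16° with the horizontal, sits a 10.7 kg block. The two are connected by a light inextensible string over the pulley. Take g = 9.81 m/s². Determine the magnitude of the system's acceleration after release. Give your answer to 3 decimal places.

Resolve each weight along its own incline: the 7 kg mass has component 7 × 9.81 × sin 62° = 60.632 N down its slope, and the 10.7 kg mass has 10.7 × 9.81 × sin 16° = 28.933 N down its slope.
The 7 kg side's 60.632 N exceeds the other side's 28.933 N, so that mass slides down and the 10.7 kg mass slides up. Taking that direction as positive, Newton's second law for the whole system gives 60.632 − 28.933 = (7 + 10.7) a, so a = 31.699 / 17.7 = 1.7909 m/s².

1.791 m/s²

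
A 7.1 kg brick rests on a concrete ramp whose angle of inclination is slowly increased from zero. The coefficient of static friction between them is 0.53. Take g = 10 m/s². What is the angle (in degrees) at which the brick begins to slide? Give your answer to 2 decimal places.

At the threshold of sliding, static friction is at its maximum μ_s N and exactly balances the weight component along the incline: mg sin θ = μ_s mg cos θ.
Hence tan θ = μ_s = 0.53, so θ = arctan(0.53) = 27.9236°.

27.92°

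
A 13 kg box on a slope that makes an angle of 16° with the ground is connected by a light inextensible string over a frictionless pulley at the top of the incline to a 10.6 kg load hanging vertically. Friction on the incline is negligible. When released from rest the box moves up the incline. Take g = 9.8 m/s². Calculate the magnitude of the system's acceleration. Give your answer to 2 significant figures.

For the box on the incline: the weight component along the slope is m₁g sin 16° = 13 × 9.8 × 0.2756 = 35.111 N and the normal force is N = m₁g cos 16° = 122.465 N.
Newton's second law for the box (up-slope positive): T − 35.111 = 13 a. For the hanging load (downward positive): 10.6 × 9.8 − T = 10.6 a.
Adding the two equations eliminates T: 68.769 = 23.6 a, so a = 2.9139 m/s².

2.9 m/s²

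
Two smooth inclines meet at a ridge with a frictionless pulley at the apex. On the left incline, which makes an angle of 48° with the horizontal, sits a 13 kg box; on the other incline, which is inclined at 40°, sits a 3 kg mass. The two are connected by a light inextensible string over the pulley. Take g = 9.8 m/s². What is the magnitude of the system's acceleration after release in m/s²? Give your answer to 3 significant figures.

4.74 m/s²

Resolve each weight along its own incline: the 13 kg mass has component 13 × 9.8 × sin 48° = 94.677 N down its slope, and the 3 kg mass has 3 × 9.8 × sin 40° = 18.898 N down its slope.
The 13 kg side's 94.677 N exceeds the other side's 18.898 N, so that mass slides down and the 3 kg mass slides up. Taking that direction as positive, Newton's second law for the whole system gives 94.677 − 18.898 = (13 + 3) a, so a = 75.779 / 16 = 4.7362 m/s².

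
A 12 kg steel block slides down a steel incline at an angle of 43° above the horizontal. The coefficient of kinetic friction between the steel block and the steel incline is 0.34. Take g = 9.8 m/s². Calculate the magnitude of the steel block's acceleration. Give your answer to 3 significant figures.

4.25 m/s²

Resolving the weight along the incline: the component pulling the steel block down the slope is mg sin 43° = 12 × 9.8 × 0.6820 = 80.203 N, and the normal force is N = mg cos 43° = 12 × 9.8 × 0.7314 = 86.013 N.
Kinetic friction acts up the slope with magnitude f = μN = 0.34 × 86.013 = 29.244 N.
Net force along the incline is 80.203 − 29.244 = 50.959 N, so a = 50.959 / 12 = 4.2466 m/s².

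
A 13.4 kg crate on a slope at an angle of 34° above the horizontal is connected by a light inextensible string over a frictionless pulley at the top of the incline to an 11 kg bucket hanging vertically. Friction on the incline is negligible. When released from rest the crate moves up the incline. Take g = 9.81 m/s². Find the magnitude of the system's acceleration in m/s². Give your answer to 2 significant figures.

1.4 m/s²

For the crate on the incline: the weight component along the slope is m₁g sin 34° = 13.4 × 9.81 × 0.5592 = 73.509 N and the normal force is N = m₁g cos 34° = 108.980 N.
Newton's second law for the crate (up-slope positive): T − 73.509 = 13.4 a. For the hanging bucket (downward positive): 11 × 9.81 − T = 11 a.
Adding the two equations eliminates T: 34.401 = 24.4 a, so a = 1.4099 m/s².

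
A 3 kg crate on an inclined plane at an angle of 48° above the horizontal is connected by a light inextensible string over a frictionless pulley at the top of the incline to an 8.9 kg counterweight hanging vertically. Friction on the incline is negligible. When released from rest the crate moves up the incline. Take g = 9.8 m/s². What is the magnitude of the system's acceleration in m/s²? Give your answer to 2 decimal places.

5.49 m/s²

For the crate on the incline: the weight component along the slope is m₁g sin 48° = 3 × 9.8 × 0.7431 = 21.847 N and the normal force is N = m₁g cos 48° = 19.672 N.
Newton's second law for the crate (up-slope positive): T − 21.847 = 3 a. For the hanging counterweight (downward positive): 8.9 × 9.8 − T = 8.9 a.
Adding the two equations eliminates T: 65.373 = 11.9 a, so a = 5.4935 m/s².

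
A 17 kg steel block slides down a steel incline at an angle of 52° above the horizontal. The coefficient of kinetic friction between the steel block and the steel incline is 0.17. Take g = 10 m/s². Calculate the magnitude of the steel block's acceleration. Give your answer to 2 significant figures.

6.8 m/s²

Resolving the weight along the incline: the component pulling the steel block down the slope is mg sin 52° = 17 × 10 × 0.7880 = 133.960 N, and the normal force is N = mg cos 52° = 17 × 10 × 0.6157 = 104.669 N.
Kinetic friction acts up the slope with magnitude f = μN = 0.17 × 104.669 = 17.794 N.
Net force along the incline is 133.960 − 17.794 = 116.166 N, so a = 116.166 / 17 = 6.8333 m/s².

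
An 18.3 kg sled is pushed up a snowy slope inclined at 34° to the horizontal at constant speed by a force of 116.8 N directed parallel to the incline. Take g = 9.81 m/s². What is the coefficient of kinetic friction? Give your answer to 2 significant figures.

At constant speed ΣF = 0 along the incline. The applied 116.8 N acts up the slope; the weight component mg sin 34° = 100.388 N and kinetic friction μN both act down the slope.
So 116.8 = 100.388 + μ × 148.831, giving μ = (116.8 − 100.388) / 148.831 = 0.1103.

0.11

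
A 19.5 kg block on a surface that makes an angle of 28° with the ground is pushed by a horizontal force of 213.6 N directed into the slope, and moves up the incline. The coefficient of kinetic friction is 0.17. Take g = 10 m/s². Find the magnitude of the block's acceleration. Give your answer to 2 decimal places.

The horizontal push has components F cos 28° = 213.6 × 0.8829 = 188.587 N up the incline and F sin 28° = 213.6 × 0.4695 = 100.285 N pressing into the surface.
The normal force is therefore N = mg cos 28° + F sin 28° = 172.166 + 100.285 = 272.451 N, and kinetic friction down the slope is μN = 0.17 × 272.451 = 46.317 N.
Along the incline: F cos 28° − mg sin 28° − μN = ma, so 188.587 − 91.552 − 46.317 = 19.5 a, giving a = 2.6009 m/s².

2.60 m/s²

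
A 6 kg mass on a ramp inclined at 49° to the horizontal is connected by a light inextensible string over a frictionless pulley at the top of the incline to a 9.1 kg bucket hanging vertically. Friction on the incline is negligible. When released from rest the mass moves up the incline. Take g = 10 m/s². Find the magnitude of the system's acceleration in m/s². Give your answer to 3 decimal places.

For the mass on the incline: the weight component along the slope is m₁g sin 49° = 6 × 10 × 0.7547 = 45.282 N and the normal force is N = m₁g cos 49° = 39.364 N.
Newton's second law for the mass (up-slope positive): T − 45.282 = 6 a. For the hanging bucket (downward positive): 9.1 × 10 − T = 9.1 a.
Adding the two equations eliminates T: 45.718 = 15.1 a, so a = 3.0277 m/s².

3.028 m/s²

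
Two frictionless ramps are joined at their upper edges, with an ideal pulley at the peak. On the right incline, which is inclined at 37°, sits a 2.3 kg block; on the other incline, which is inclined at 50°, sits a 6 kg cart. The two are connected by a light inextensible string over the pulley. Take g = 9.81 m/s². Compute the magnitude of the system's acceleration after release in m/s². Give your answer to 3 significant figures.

3.80 m/s²

Resolve each weight along its own incline: the 2.3 kg mass has component 2.3 × 9.81 × sin 37° = 13.579 N down its slope, and the 6 kg mass has 6 × 9.81 × sin 50° = 45.089 N down its slope.
The 6 kg side's 45.089 N exceeds the other side's 13.579 N, so that mass slides down and the 2.3 kg mass slides up. Taking that direction as positive, Newton's second law for the whole system gives 45.089 − 13.579 = (2.3 + 6) a, so a = 31.510 / 8.3 = 3.7964 m/s².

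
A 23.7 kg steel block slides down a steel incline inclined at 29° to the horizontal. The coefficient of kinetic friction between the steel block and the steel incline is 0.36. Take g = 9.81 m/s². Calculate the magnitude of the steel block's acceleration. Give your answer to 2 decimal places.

Resolving the weight along the incline: the component pulling the steel block down the slope is mg sin 29° = 23.7 × 9.81 × 0.4848 = 112.715 N, and the normal force is N = mg cos 29° = 23.7 × 9.81 × 0.8746 = 203.342 N.
Kinetic friction acts up the slope with magnitude f = μN = 0.36 × 203.342 = 73.203 N.
Net force along the incline is 112.715 − 73.203 = 39.512 N, so a = 39.512 / 23.7 = 1.6672 m/s².

1.67 m/s²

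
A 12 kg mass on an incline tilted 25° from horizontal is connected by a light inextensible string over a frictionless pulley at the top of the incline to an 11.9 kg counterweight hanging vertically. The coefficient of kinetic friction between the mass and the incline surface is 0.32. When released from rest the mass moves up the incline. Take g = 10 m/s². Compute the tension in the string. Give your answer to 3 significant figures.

For the mass on the incline: the weight component along the slope is m₁g sin 25° = 12 × 10 × 0.4226 = 50.712 N and the normal force is N = m₁g cos 25° = 108.757 N.
Kinetic friction opposes the mass's motion up the incline: f = μN = 0.32 × 108.757 = 34.802 N acting down the slope.
Newton's second law for the mass (up-slope positive): T − 50.712 − 34.802 = 12 a. For the hanging counterweight (downward positive): 11.9 × 10 − T = 11.9 a.
Adding the two equations eliminates T: 33.486 = 23.9 a, so a = 1.4011 m/s².
Then from the hanging counterweight's equation, T = 11.9 × (10 − 1.4011) = 102.327 N.

102 N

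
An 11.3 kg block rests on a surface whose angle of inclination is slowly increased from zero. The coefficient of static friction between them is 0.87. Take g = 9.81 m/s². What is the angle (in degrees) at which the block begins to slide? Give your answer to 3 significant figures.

At the threshold of sliding, static friction is at its maximum μ_s N and exactly balances the weight component along the incline: mg sin θ = μ_s mg cos θ.
Hence tan θ = μ_s = 0.87, so θ = arctan(0.87) = 41.0233°.

41.0°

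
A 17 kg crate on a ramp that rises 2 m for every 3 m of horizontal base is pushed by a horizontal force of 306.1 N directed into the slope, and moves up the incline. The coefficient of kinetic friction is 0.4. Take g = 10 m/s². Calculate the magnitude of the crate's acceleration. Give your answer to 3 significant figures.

2.11 m/s²

The horizontal push has components F cos 33.69° = 306.1 × 0.8321 = 254.706 N up the incline and F sin 33.69° = 306.1 × 0.5547 = 169.794 N pressing into the surface.
The normal force is therefore N = mg cos 33.69° + F sin 33.69° = 141.457 + 169.794 = 311.251 N, and kinetic friction down the slope is μN = 0.4 × 311.251 = 124.500 N.
Along the incline: F cos 33.69° − mg sin 33.69° − μN = ma, so 254.706 − 94.299 − 124.500 = 17 a, giving a = 2.1122 m/s².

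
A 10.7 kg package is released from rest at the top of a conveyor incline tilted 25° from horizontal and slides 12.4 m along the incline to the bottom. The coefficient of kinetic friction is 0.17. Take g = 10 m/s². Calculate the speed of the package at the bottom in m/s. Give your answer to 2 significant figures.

8.2 m/s

The weight component along the incline is mg sin 25° = 45.220 N and the normal force is N = mg cos 25° = 96.975 N.
Friction up the slope is f = μN = 0.17 × 96.975 = 16.486 N, so the net downslope force is 45.220 − 16.486 = 28.734 N and a = 28.734 / 10.7 = 2.6854 m/s².
Starting from rest over a distance of 12.4 m, v² = 2aL = 2 × 2.6854 × 12.4 = 66.5979, so v = 8.1608 m/s.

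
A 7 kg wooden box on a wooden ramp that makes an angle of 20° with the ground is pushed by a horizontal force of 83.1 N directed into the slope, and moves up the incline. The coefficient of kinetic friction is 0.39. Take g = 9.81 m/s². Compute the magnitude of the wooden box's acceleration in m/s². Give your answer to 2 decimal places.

2.62 m/s²

The horizontal push has components F cos 20° = 83.1 × 0.9397 = 78.089 N up the incline and F sin 20° = 83.1 × 0.3420 = 28.420 N pressing into the surface.
The normal force is therefore N = mg cos 20° + F sin 20° = 64.529 + 28.420 = 92.949 N, and kinetic friction down the slope is μN = 0.39 × 92.949 = 36.250 N.
Along the incline: F cos 20° − mg sin 20° − μN = ma, so 78.089 − 23.485 − 36.250 = 7 a, giving a = 2.6220 m/s².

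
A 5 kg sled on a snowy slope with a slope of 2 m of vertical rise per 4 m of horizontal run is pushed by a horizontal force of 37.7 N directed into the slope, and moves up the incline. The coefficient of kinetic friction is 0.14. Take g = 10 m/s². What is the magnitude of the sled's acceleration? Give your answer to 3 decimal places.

The horizontal push has components F cos 26.57° = 37.7 × 0.8944 = 33.719 N up the incline and F sin 26.57° = 37.7 × 0.4472 = 16.859 N pressing into the surface.
The normal force is therefore N = mg cos 26.57° + F sin 26.57° = 44.720 + 16.859 = 61.579 N, and kinetic friction down the slope is μN = 0.14 × 61.579 = 8.621 N.
Along the incline: F cos 26.57° − mg sin 26.57° − μN = ma, so 33.719 − 22.360 − 8.621 = 5 a, giving a = 0.5476 m/s².

0.548 m/s²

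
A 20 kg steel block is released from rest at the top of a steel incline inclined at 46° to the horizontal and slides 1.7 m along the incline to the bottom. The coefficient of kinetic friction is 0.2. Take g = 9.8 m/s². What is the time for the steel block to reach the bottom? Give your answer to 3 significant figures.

The weight component along the incline is mg sin 46° = 140.991 N and the normal force is N = mg cos 46° = 136.153 N.
Friction up the slope is f = μN = 0.2 × 136.153 = 27.231 N, so the net downslope force is 140.991 − 27.231 = 113.760 N and a = 113.760 / 20 = 5.6880 m/s².
Starting from rest, L = ½at², so t = √(2L/a) = √(2 × 1.7 / 5.6880) = 0.7731 s.

0.773 s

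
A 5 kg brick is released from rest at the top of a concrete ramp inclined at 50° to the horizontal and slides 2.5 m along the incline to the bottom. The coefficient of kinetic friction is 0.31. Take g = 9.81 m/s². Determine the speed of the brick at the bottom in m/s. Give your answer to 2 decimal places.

5.27 m/s

The weight component along the incline is mg sin 50° = 37.574 N and the normal force is N = mg cos 50° = 31.529 N.
Friction up the slope is f = μN = 0.31 × 31.529 = 9.774 N, so the net downslope force is 37.574 − 9.774 = 27.800 N and a = 27.800 / 5 = 5.5600 m/s².
Starting from rest over a distance of 2.5 m, v² = 2aL = 2 × 5.5600 × 2.5 = 27.8000, so v = 5.2726 m/s.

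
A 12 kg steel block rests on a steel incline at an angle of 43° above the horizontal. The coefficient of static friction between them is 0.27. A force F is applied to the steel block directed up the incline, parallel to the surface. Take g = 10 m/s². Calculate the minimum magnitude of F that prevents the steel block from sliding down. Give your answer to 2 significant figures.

58 N

The normal force is N = mg cos 43° = 87.762 N. With F at its minimum the steel block is on the verge of sliding down, so static friction is at its maximum μ_s N = 0.27 × 87.762 = 23.696 N and acts up the slope.
Equilibrium along the incline: F + μ_s N = mg sin 43°, so F = 81.840 − 23.696 = 58.144 N.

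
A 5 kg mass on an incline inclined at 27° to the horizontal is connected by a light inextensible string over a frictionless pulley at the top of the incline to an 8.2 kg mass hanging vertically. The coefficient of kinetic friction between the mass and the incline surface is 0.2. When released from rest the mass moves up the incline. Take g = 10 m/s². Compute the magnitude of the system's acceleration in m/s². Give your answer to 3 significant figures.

3.82 m/s²

For the mass on the incline: the weight component along the slope is m₁g sin 27° = 5 × 10 × 0.4540 = 22.700 N and the normal force is N = m₁g cos 27° = 44.550 N.
Kinetic friction opposes the mass's motion up the incline: f = μN = 0.2 × 44.550 = 8.910 N acting down the slope.
Newton's second law for the mass (up-slope positive): T − 22.700 − 8.910 = 5 a. For the hanging mass (downward positive): 8.2 × 10 − T = 8.2 a.
Adding the two equations eliminates T: 50.390 = 13.2 a, so a = 3.8174 m/s².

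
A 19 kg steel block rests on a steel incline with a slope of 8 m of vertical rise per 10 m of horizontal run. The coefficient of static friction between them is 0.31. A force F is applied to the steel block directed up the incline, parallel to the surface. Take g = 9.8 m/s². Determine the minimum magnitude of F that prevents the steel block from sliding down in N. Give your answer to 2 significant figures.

The normal force is N = mg cos 38.66° = 145.398 N. With F at its minimum the steel block is on the verge of sliding down, so static friction is at its maximum μ_s N = 0.31 × 145.398 = 45.073 N and acts up the slope.
Equilibrium along the incline: F + μ_s N = mg sin 38.66°, so F = 116.318 − 45.073 = 71.245 N.

71 N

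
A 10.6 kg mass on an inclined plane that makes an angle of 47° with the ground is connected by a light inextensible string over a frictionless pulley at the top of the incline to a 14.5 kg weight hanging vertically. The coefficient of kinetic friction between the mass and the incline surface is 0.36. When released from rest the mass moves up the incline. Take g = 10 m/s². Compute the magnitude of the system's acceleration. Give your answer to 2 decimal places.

For the mass on the incline: the weight component along the slope is m₁g sin 47° = 10.6 × 10 × 0.7314 = 77.528 N and the normal force is N = m₁g cos 47° = 72.292 N.
Kinetic friction opposes the mass's motion up the incline: f = μN = 0.36 × 72.292 = 26.025 N acting down the slope.
Newton's second law for the mass (up-slope positive): T − 77.528 − 26.025 = 10.6 a. For the hanging weight (downward positive): 14.5 × 10 − T = 14.5 a.
Adding the two equations eliminates T: 41.447 = 25.1 a, so a = 1.6513 m/s².

1.65 m/s²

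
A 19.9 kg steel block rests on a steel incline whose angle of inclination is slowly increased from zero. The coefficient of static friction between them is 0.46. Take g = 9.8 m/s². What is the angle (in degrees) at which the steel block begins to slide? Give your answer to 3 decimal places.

At the threshold of sliding, static friction is at its maximum μ_s N and exactly balances the weight component along the incline: mg sin θ = μ_s mg cos θ.
Hence tan θ = μ_s = 0.46, so θ = arctan(0.46) = 24.7024°.

24.702°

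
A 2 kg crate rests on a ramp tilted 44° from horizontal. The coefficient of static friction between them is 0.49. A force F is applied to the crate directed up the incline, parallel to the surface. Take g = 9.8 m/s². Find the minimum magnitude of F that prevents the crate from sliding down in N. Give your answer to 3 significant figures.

The normal force is N = mg cos 44° = 14.099 N. With F at its minimum the crate is on the verge of sliding down, so static friction is at its maximum μ_s N = 0.49 × 14.099 = 6.909 N and acts up the slope.
Equilibrium along the incline: F + μ_s N = mg sin 44°, so F = 13.615 − 6.909 = 6.706 N.

6.71 N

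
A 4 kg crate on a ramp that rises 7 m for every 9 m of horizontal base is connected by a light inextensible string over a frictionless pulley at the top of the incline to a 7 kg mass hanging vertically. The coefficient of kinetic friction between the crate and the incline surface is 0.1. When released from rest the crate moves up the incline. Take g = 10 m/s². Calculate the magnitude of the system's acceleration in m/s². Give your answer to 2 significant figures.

For the crate on the incline: the weight component along the slope is m₁g sin 37.87° = 4 × 10 × 0.6139 = 24.556 N and the normal force is N = m₁g cos 37.87° = 31.574 N.
Kinetic friction opposes the crate's motion up the incline: f = μN = 0.1 × 31.574 = 3.157 N acting down the slope.
Newton's second law for the crate (up-slope positive): T − 24.556 − 3.157 = 4 a. For the hanging mass (downward positive): 7 × 10 − T = 7 a.
Adding the two equations eliminates T: 42.287 = 11 a, so a = 3.8443 m/s².

3.8 m/s²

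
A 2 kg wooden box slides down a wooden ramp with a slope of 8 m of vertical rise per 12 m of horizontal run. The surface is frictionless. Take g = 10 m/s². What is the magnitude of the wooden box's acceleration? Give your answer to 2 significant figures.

5.5 m/s²

Resolving the weight along the incline: the component pulling the wooden box down the slope is mg sin 33.69° = 2 × 10 × 0.5547 = 11.094 N, and the normal force is N = mg cos 33.69° = 2 × 10 × 0.8321 = 16.642 N.
With no friction the net force along the incline is 11.094 N, so a = g sin 33.69° = 11.094 / 2 = 5.5470 m/s².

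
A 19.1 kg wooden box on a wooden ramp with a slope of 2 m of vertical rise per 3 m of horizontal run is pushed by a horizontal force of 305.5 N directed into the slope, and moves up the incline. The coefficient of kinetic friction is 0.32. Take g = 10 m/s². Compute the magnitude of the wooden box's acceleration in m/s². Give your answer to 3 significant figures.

2.26 m/s²

The horizontal push has components F cos 33.69° = 305.5 × 0.8321 = 254.207 N up the incline and F sin 33.69° = 305.5 × 0.5547 = 169.461 N pressing into the surface.
The normal force is therefore N = mg cos 33.69° + F sin 33.69° = 158.931 + 169.461 = 328.392 N, and kinetic friction down the slope is μN = 0.32 × 328.392 = 105.085 N.
Along the incline: F cos 33.69° − mg sin 33.69° − μN = ma, so 254.207 − 105.948 − 105.085 = 19.1 a, giving a = 2.2604 m/s².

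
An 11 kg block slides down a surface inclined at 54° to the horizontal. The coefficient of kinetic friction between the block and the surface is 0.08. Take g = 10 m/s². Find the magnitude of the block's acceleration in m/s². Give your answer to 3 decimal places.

Resolving the weight along the incline: the component pulling the block down the slope is mg sin 54° = 11 × 10 × 0.8090 = 88.990 N, and the normal force is N = mg cos 54° = 11 × 10 × 0.5878 = 64.658 N.
Kinetic friction acts up the slope with magnitude f = μN = 0.08 × 64.658 = 5.173 N.
Net force along the incline is 88.990 − 5.173 = 83.817 N, so a = 83.817 / 11 = 7.6197 m/s².

7.620 m/s²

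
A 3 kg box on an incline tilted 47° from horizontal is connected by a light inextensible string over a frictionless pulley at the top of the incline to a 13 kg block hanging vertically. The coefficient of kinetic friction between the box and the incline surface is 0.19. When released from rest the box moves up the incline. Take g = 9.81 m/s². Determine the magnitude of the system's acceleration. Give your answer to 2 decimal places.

6.39 m/s²

For the box on the incline: the weight component along the slope is m₁g sin 47° = 3 × 9.81 × 0.7314 = 21.525 N and the normal force is N = m₁g cos 47° = 20.071 N.
Kinetic friction opposes the box's motion up the incline: f = μN = 0.19 × 20.071 = 3.813 N acting down the slope.
Newton's second law for the box (up-slope positive): T − 21.525 − 3.813 = 3 a. For the hanging block (downward positive): 13 × 9.81 − T = 13 a.
Adding the two equations eliminates T: 102.192 = 16 a, so a = 6.3870 m/s².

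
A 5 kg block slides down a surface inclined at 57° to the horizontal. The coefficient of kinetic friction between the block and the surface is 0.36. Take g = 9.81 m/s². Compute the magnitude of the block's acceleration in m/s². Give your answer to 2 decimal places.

6.30 m/s²

Resolving the weight along the incline: the component pulling the block down the slope is mg sin 57° = 5 × 9.81 × 0.8387 = 41.138 N, and the normal force is N = mg cos 57° = 5 × 9.81 × 0.5446 = 26.713 N.
Kinetic friction acts up the slope with magnitude f = μN = 0.36 × 26.713 = 9.617 N.
Net force along the incline is 41.138 − 9.617 = 31.521 N, so a = 31.521 / 5 = 6.3042 m/s².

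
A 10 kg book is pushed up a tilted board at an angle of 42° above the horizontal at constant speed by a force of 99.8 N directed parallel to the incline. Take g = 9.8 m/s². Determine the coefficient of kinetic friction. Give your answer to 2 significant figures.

At constant speed ΣF = 0 along the incline. The applied 99.8 N acts up the slope; the weight component mg sin 42° = 65.575 N and kinetic friction μN both act down the slope.
So 99.8 = 65.575 + μ × 72.828, giving μ = (99.8 − 65.575) / 72.828 = 0.4699.

0.47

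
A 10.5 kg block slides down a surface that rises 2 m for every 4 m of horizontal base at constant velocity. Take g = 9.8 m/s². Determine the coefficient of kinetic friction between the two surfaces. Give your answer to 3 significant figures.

At constant velocity the net force along the incline is zero: mg sin 26.57° = μ mg cos 26.57°.
So μ = tan 26.57° = 0.4472 / 0.8944 = 0.5000.

0.500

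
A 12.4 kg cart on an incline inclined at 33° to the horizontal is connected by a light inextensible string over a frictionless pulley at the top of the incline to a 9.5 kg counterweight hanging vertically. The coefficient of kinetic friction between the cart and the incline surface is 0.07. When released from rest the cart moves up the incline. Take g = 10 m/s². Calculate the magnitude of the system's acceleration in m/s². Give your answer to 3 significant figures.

0.922 m/s²

For the cart on the incline: the weight component along the slope is m₁g sin 33° = 12.4 × 10 × 0.5446 = 67.530 N and the normal force is N = m₁g cos 33° = 103.995 N.
Kinetic friction opposes the cart's motion up the incline: f = μN = 0.07 × 103.995 = 7.280 N acting down the slope.
Newton's second law for the cart (up-slope positive): T − 67.530 − 7.280 = 12.4 a. For the hanging counterweight (downward positive): 9.5 × 10 − T = 9.5 a.
Adding the two equations eliminates T: 20.190 = 21.9 a, so a = 0.9219 m/s².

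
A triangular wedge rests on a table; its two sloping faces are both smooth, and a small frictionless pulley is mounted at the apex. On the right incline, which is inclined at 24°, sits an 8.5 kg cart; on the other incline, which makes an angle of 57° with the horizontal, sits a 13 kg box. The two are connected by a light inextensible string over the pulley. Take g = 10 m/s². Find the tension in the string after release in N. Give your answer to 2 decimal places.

Resolve each weight along its own incline: the 8.5 kg mass has component 8.5 × 10 × sin 24° = 34.573 N down its slope, and the 13 kg mass has 13 × 10 × sin 57° = 109.027 N down its slope.
The 13 kg side's 109.027 N exceeds the other side's 34.573 N, so that mass slides down and the 8.5 kg mass slides up. Taking that direction as positive, Newton's second law for the whole system gives 109.027 − 34.573 = (8.5 + 13) a, so a = 74.454 / 21.5 = 3.4630 m/s².
For the 8.5 kg mass (up-slope positive): T − 34.573 = 8.5 × 3.4630, so T = 64.008 N.

64.01 N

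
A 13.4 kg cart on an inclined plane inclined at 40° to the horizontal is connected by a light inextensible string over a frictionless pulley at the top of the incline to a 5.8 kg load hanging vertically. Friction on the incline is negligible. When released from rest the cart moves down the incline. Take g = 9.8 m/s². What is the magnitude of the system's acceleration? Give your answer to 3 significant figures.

1.44 m/s²

For the cart on the incline: the weight component along the slope is m₁g sin 40° = 13.4 × 9.8 × 0.6428 = 84.412 N and the normal force is N = m₁g cos 40° = 100.597 N.
Newton's second law for the cart (down-slope positive): 84.412 − T = 13.4 a. For the hanging load (upward positive): T − 5.8 × 9.8 = 5.8 a.
Adding the two equations eliminates T: 27.572 = 19.2 a, so a = 1.4360 m/s².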